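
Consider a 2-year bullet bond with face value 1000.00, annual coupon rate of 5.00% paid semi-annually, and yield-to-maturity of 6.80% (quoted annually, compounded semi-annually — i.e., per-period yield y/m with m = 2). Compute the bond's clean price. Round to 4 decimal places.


Coupon per period c = face * coupon_rate / m = 25.000000
Periods per year m = 2; per-period yield y/m = 0.034000
Number of cashflows N = 4
Cashflows (t years, CF_t, discount factor 1/(1+y/m)^(m*t), PV):
  t = 0.5000: CF_t = 25.000000, DF = 0.967118, PV = 24.177950
  t = 1.0000: CF_t = 25.000000, DF = 0.935317, PV = 23.382930
  t = 1.5000: CF_t = 25.000000, DF = 0.904562, PV = 22.614052
  t = 2.0000: CF_t = 1025.000000, DF = 0.874818, PV = 896.688728
Price P = sum_t PV_t = 966.863660

Answer: Price = 966.8637


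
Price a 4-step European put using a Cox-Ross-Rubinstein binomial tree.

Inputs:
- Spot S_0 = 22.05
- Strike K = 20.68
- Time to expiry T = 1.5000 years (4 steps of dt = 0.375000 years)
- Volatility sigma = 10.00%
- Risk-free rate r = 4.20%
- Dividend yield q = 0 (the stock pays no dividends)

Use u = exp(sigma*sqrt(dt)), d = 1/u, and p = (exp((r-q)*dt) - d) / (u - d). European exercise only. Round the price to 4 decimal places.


dt = T/N = 0.375000
u = exp(sigma*sqrt(dt)) = 1.063151; d = 1/u = 0.940600
p = (exp((r-q)*dt) - d) / (u - d) = 0.614231
Discount per step: exp(-r*dt) = 0.984373
Stock lattice S(k, i) with i counting down-moves:
  k=0: S(0,0) = 22.0500
  k=1: S(1,0) = 23.4425; S(1,1) = 20.7402
  k=2: S(2,0) = 24.9229; S(2,1) = 22.0500; S(2,2) = 19.5083
  k=3: S(3,0) = 26.4968; S(3,1) = 23.4425; S(3,2) = 20.7402; S(3,3) = 18.3495
  k=4: S(4,0) = 28.1701; S(4,1) = 24.9229; S(4,2) = 22.0500; S(4,3) = 19.5083; S(4,4) = 17.2595
Terminal payoffs V(N, i) = max(K - S_T, 0):
  V(4,0) = 0.000000; V(4,1) = 0.000000; V(4,2) = 0.000000; V(4,3) = 1.171737; V(4,4) = 3.420484
Backward induction: V(k, i) = exp(-r*dt) * [p * V(k+1, i) + (1-p) * V(k+1, i+1)].
  V(3,0) = exp(-r*dt) * [p*0.000000 + (1-p)*0.000000] = 0.000000
  V(3,1) = exp(-r*dt) * [p*0.000000 + (1-p)*0.000000] = 0.000000
  V(3,2) = exp(-r*dt) * [p*0.000000 + (1-p)*1.171737] = 0.444957
  V(3,3) = exp(-r*dt) * [p*1.171737 + (1-p)*3.420484] = 2.007368
  V(2,0) = exp(-r*dt) * [p*0.000000 + (1-p)*0.000000] = 0.000000
  V(2,1) = exp(-r*dt) * [p*0.000000 + (1-p)*0.444957] = 0.168968
  V(2,2) = exp(-r*dt) * [p*0.444957 + (1-p)*2.007368] = 1.031315
  V(1,0) = exp(-r*dt) * [p*0.000000 + (1-p)*0.168968] = 0.064164
  V(1,1) = exp(-r*dt) * [p*0.168968 + (1-p)*1.031315] = 0.493796
  V(0,0) = exp(-r*dt) * [p*0.064164 + (1-p)*0.493796] = 0.226310

Answer: Price = V(0,0) = 0.2263


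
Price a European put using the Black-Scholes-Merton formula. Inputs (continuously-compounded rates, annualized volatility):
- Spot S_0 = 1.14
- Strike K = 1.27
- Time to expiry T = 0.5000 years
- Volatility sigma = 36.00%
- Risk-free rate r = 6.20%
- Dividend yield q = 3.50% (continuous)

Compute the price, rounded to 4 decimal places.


Answer: Price = 0.1826

Derivation:
d1 = (ln(S/K) + (r - q + 0.5*sigma^2) * T) / (sigma * sqrt(T)) = -0.24390721
d2 = d1 - sigma * sqrt(T) = -0.49846565
exp(-rT) = 0.96947557; exp(-qT) = 0.98265224
P = K * exp(-rT) * N(-d2) - S_0 * exp(-qT) * N(-d1)
N(-d1) = 0.59634866; N(-d2) = 0.69092206
P = 1.2700 * 0.96947557 * 0.69092206 - 1.1400 * 0.98265224 * 0.59634866 = 0.1826


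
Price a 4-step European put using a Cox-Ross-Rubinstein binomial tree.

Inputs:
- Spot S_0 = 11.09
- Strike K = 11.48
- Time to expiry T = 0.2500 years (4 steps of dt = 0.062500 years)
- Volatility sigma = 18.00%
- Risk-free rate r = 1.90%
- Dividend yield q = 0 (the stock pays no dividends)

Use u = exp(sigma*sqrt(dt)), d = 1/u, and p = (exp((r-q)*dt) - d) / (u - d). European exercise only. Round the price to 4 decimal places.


Answer: Price = V(0,0) = 0.6132

Derivation:
dt = T/N = 0.062500
u = exp(sigma*sqrt(dt)) = 1.046028; d = 1/u = 0.955997
p = (exp((r-q)*dt) - d) / (u - d) = 0.501950
Discount per step: exp(-r*dt) = 0.998813
Stock lattice S(k, i) with i counting down-moves:
  k=0: S(0,0) = 11.0900
  k=1: S(1,0) = 11.6004; S(1,1) = 10.6020
  k=2: S(2,0) = 12.1344; S(2,1) = 11.0900; S(2,2) = 10.1355
  k=3: S(3,0) = 12.6929; S(3,1) = 11.6004; S(3,2) = 10.6020; S(3,3) = 9.6895
  k=4: S(4,0) = 13.2771; S(4,1) = 12.1344; S(4,2) = 11.0900; S(4,3) = 10.1355; S(4,4) = 9.2631
Terminal payoffs V(N, i) = max(K - S_T, 0):
  V(4,0) = 0.000000; V(4,1) = 0.000000; V(4,2) = 0.390000; V(4,3) = 1.344503; V(4,4) = 2.216853
Backward induction: V(k, i) = exp(-r*dt) * [p * V(k+1, i) + (1-p) * V(k+1, i+1)].
  V(3,0) = exp(-r*dt) * [p*0.000000 + (1-p)*0.000000] = 0.000000
  V(3,1) = exp(-r*dt) * [p*0.000000 + (1-p)*0.390000] = 0.194009
  V(3,2) = exp(-r*dt) * [p*0.390000 + (1-p)*1.344503] = 0.864364
  V(3,3) = exp(-r*dt) * [p*1.344503 + (1-p)*2.216853] = 1.776866
  V(2,0) = exp(-r*dt) * [p*0.000000 + (1-p)*0.194009] = 0.096512
  V(2,1) = exp(-r*dt) * [p*0.194009 + (1-p)*0.864364] = 0.527253
  V(2,2) = exp(-r*dt) * [p*0.864364 + (1-p)*1.776866] = 1.317271
  V(1,0) = exp(-r*dt) * [p*0.096512 + (1-p)*0.527253] = 0.310673
  V(1,1) = exp(-r*dt) * [p*0.527253 + (1-p)*1.317271] = 0.919629
  V(0,0) = exp(-r*dt) * [p*0.310673 + (1-p)*0.919629] = 0.613235


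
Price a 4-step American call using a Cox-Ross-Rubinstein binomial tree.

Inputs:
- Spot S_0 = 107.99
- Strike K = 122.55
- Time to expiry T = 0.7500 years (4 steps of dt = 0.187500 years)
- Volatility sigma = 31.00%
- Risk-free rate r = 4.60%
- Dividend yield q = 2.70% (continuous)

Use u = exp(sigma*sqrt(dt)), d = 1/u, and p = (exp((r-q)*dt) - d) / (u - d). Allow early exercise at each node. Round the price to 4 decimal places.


Answer: Price = V(0,0) = 7.3332

Derivation:
dt = T/N = 0.187500
u = exp(sigma*sqrt(dt)) = 1.143660; d = 1/u = 0.874385
p = (exp((r-q)*dt) - d) / (u - d) = 0.479745
Discount per step: exp(-r*dt) = 0.991412
Stock lattice S(k, i) with i counting down-moves:
  k=0: S(0,0) = 107.9900
  k=1: S(1,0) = 123.5039; S(1,1) = 94.4249
  k=2: S(2,0) = 141.2465; S(2,1) = 107.9900; S(2,2) = 82.5638
  k=3: S(3,0) = 161.5380; S(3,1) = 123.5039; S(3,2) = 94.4249; S(3,3) = 72.1925
  k=4: S(4,0) = 184.7446; S(4,1) = 141.2465; S(4,2) = 107.9900; S(4,3) = 82.5638; S(4,4) = 63.1241
Terminal payoffs V(N, i) = max(S_T - K, 0):
  V(4,0) = 62.194609; V(4,1) = 18.696488; V(4,2) = 0.000000; V(4,3) = 0.000000; V(4,4) = 0.000000
Backward induction: V(k, i) = exp(-r*dt) * [p * V(k+1, i) + (1-p) * V(k+1, i+1)]; then take max(V_cont, immediate exercise) for American.
  V(3,0) = exp(-r*dt) * [p*62.194609 + (1-p)*18.696488] = 39.224734; exercise = 38.988005; V(3,0) = max -> 39.224734
  V(3,1) = exp(-r*dt) * [p*18.696488 + (1-p)*0.000000] = 8.892524; exercise = 0.953879; V(3,1) = max -> 8.892524
  V(3,2) = exp(-r*dt) * [p*0.000000 + (1-p)*0.000000] = 0.000000; exercise = 0.000000; V(3,2) = max -> 0.000000
  V(3,3) = exp(-r*dt) * [p*0.000000 + (1-p)*0.000000] = 0.000000; exercise = 0.000000; V(3,3) = max -> 0.000000
  V(2,0) = exp(-r*dt) * [p*39.224734 + (1-p)*8.892524] = 23.242925; exercise = 18.696488; V(2,0) = max -> 23.242925
  V(2,1) = exp(-r*dt) * [p*8.892524 + (1-p)*0.000000] = 4.229510; exercise = 0.000000; V(2,1) = max -> 4.229510
  V(2,2) = exp(-r*dt) * [p*0.000000 + (1-p)*0.000000] = 0.000000; exercise = 0.000000; V(2,2) = max -> 0.000000
  V(1,0) = exp(-r*dt) * [p*23.242925 + (1-p)*4.229510] = 13.236450; exercise = 0.953879; V(1,0) = max -> 13.236450
  V(1,1) = exp(-r*dt) * [p*4.229510 + (1-p)*0.000000] = 2.011662; exercise = 0.000000; V(1,1) = max -> 2.011662
  V(0,0) = exp(-r*dt) * [p*13.236450 + (1-p)*2.011662] = 7.333180; exercise = 0.000000; V(0,0) = max -> 7.333180


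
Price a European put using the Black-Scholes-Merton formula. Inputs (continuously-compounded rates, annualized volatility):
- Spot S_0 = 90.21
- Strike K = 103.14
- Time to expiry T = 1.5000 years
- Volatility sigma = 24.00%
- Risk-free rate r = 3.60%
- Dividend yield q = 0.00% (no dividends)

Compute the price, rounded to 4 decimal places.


Answer: Price = 15.1336

Derivation:
d1 = (ln(S/K) + (r - q + 0.5*sigma^2) * T) / (sigma * sqrt(T)) = -0.12501584
d2 = d1 - sigma * sqrt(T) = -0.41895461
exp(-rT) = 0.94743211; exp(-qT) = 1.00000000
P = K * exp(-rT) * N(-d2) - S_0 * exp(-qT) * N(-d1)
N(-d1) = 0.54974450; N(-d2) = 0.66237535
P = 103.1400 * 0.94743211 * 0.66237535 - 90.2100 * 1.00000000 * 0.54974450 = 15.1336


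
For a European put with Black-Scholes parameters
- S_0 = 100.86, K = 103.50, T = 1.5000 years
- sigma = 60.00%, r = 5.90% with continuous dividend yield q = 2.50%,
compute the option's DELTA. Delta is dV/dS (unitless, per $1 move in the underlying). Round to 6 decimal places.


d1 = 0.4016643396; d2 = -0.3331825833
phi(d1) = 0.3680245415; exp(-qT) = 0.9631944177; exp(-rT) = 0.9153031107
N(-d1) = 0.3439655361
Delta = -exp(-qT) * N(-d1) = -0.9631944177 * 0.3439655361 = -0.331306

Answer: Delta = -0.331306


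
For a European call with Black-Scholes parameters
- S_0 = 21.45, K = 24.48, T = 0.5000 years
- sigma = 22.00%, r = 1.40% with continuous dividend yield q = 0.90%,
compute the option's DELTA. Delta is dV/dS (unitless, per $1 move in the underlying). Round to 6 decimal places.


Answer: Delta = 0.223958

Derivation:
d1 = -0.7555231042; d2 = -0.9110865961
phi(d1) = 0.2998880281; exp(-qT) = 0.9955101098; exp(-rT) = 0.9930244429
N(d1) = 0.2249675874
Delta = exp(-qT) * N(d1) = 0.9955101098 * 0.2249675874 = 0.223958


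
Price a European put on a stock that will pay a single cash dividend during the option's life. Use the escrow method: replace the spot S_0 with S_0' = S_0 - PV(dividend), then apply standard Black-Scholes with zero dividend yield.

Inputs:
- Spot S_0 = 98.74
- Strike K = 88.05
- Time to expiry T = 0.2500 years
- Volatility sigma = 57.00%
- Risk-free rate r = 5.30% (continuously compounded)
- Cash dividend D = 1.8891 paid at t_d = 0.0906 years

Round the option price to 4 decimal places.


PV(D) = D * exp(-r * t_d) = 1.8891 * 0.99520971 = 1.88005066
S_0' = S_0 - PV(D) = 98.7400 - 1.88005066 = 96.85994934
d1 = (ln(S_0'/K) + (r + sigma^2/2)*T) / (sigma*sqrt(T)) = 0.52359221
d2 = d1 - sigma*sqrt(T) = 0.23859221
exp(-rT) = 0.98683739
N(-d1) = 0.30028110; N(-d2) = 0.40571090
P = K * exp(-rT) * N(-d2) - S_0' * N(-d1) = 88.0500 * 0.98683739 * 0.40571090 - 96.85994934 * 0.30028110 = 6.1674

Answer: Price = 6.1674


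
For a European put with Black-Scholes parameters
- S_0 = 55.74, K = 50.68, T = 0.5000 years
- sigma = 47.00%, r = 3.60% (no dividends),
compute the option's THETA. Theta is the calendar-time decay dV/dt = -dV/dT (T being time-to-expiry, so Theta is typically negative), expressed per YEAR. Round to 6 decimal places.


Answer: Theta = -5.728017

Derivation:
d1 = 0.5066846355; d2 = 0.1743444484
phi(d1) = 0.3508827373; exp(-qT) = 1.0000000000; exp(-rT) = 0.9821610324
Theta = -S*exp(-qT)*phi(d1)*sigma/(2*sqrt(T)) + r*K*exp(-rT)*N(-d2) - q*S*exp(-qT)*N(-d1)
N(-d1) = 0.3061880564; N(-d2) = 0.4307973847; sqrt(T) = 0.7071067812
Term 1 = -55.7400 * 1.0000000000 * 0.3508827373 * 0.4700 / (2 * 0.7071067812) = -6.4999771036
Term 2 = 0.0360 * 50.6800 * 0.9821610324 * 0.4307973847 = 0.7719601191
Term 3 = 0 (no dividend yield, q = 0)
Theta = -6.4999771036 + (0.7719601191) + (0.0000000000) = -5.728017


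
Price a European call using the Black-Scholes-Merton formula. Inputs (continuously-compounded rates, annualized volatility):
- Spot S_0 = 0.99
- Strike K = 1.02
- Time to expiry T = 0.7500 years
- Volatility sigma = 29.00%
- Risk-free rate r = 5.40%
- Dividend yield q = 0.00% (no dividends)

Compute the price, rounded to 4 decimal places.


d1 = (ln(S/K) + (r - q + 0.5*sigma^2) * T) / (sigma * sqrt(T)) = 0.16796727
d2 = d1 - sigma * sqrt(T) = -0.08318010
exp(-rT) = 0.96030916; exp(-qT) = 1.00000000
C = S_0 * exp(-qT) * N(d1) - K * exp(-rT) * N(d2)
N(d1) = 0.56669548; N(d2) = 0.46685417
C = 0.9900 * 1.00000000 * 0.56669548 - 1.0200 * 0.96030916 * 0.46685417 = 0.1037

Answer: Price = 0.1037


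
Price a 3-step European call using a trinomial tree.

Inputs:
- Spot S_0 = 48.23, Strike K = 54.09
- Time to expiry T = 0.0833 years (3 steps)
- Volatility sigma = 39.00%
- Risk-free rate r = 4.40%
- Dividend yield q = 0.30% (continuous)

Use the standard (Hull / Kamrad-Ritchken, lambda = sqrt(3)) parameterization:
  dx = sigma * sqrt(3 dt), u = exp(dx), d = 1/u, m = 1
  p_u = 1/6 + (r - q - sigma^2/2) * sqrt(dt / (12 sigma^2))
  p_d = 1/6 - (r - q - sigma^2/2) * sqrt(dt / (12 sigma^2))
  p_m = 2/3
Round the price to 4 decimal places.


Answer: Price = V(0,0) = 0.3894

Derivation:
dt = T/N = 0.027767; dx = sigma*sqrt(3*dt) = 0.112561
u = exp(dx) = 1.119140; d = 1/u = 0.893543
p_u = 0.162344, p_m = 0.666667, p_d = 0.170990
Discount per step: exp(-r*dt) = 0.998779
Stock lattice S(k, j) with j the centered position index:
  k=0: S(0,+0) = 48.2300
  k=1: S(1,-1) = 43.0956; S(1,+0) = 48.2300; S(1,+1) = 53.9761
  k=2: S(2,-2) = 38.5078; S(2,-1) = 43.0956; S(2,+0) = 48.2300; S(2,+1) = 53.9761; S(2,+2) = 60.4069
  k=3: S(3,-3) = 34.4083; S(3,-2) = 38.5078; S(3,-1) = 43.0956; S(3,+0) = 48.2300; S(3,+1) = 53.9761; S(3,+2) = 60.4069; S(3,+3) = 67.6038
Terminal payoffs V(N, j) = max(S_T - K, 0):
  V(3,-3) = 0.000000; V(3,-2) = 0.000000; V(3,-1) = 0.000000; V(3,+0) = 0.000000; V(3,+1) = 0.000000; V(3,+2) = 6.316868; V(3,+3) = 13.513759
Backward induction: V(k, j) = exp(-r*dt) * [p_u * V(k+1, j+1) + p_m * V(k+1, j) + p_d * V(k+1, j-1)]
  V(2,-2) = exp(-r*dt) * [p_u*0.000000 + p_m*0.000000 + p_d*0.000000] = 0.000000
  V(2,-1) = exp(-r*dt) * [p_u*0.000000 + p_m*0.000000 + p_d*0.000000] = 0.000000
  V(2,+0) = exp(-r*dt) * [p_u*0.000000 + p_m*0.000000 + p_d*0.000000] = 0.000000
  V(2,+1) = exp(-r*dt) * [p_u*6.316868 + p_m*0.000000 + p_d*0.000000] = 1.024251
  V(2,+2) = exp(-r*dt) * [p_u*13.513759 + p_m*6.316868 + p_d*0.000000] = 6.397296
  V(1,-1) = exp(-r*dt) * [p_u*0.000000 + p_m*0.000000 + p_d*0.000000] = 0.000000
  V(1,+0) = exp(-r*dt) * [p_u*1.024251 + p_m*0.000000 + p_d*0.000000] = 0.166077
  V(1,+1) = exp(-r*dt) * [p_u*6.397296 + p_m*1.024251 + p_d*0.000000] = 1.719292
  V(0,+0) = exp(-r*dt) * [p_u*1.719292 + p_m*0.166077 + p_d*0.000000] = 0.389358


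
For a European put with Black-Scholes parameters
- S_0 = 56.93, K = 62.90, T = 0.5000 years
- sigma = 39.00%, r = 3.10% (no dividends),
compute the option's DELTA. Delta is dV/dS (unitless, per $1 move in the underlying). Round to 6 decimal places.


d1 = -0.1675252755; d2 = -0.4432969201
phi(d1) = 0.3933832733; exp(-qT) = 1.0000000000; exp(-rT) = 0.9846195068
N(-d1) = 0.5665216192
Delta = -exp(-qT) * N(-d1) = -1.0000000000 * 0.5665216192 = -0.566522

Answer: Delta = -0.566522


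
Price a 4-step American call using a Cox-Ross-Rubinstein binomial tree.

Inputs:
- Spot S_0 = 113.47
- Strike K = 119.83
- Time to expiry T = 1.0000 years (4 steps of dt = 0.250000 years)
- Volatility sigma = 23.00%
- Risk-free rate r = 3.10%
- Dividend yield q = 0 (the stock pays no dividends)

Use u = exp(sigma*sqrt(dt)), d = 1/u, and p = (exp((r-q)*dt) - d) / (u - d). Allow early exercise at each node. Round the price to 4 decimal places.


dt = T/N = 0.250000
u = exp(sigma*sqrt(dt)) = 1.121873; d = 1/u = 0.891366
p = (exp((r-q)*dt) - d) / (u - d) = 0.505034
Discount per step: exp(-r*dt) = 0.992280
Stock lattice S(k, i) with i counting down-moves:
  k=0: S(0,0) = 113.4700
  k=1: S(1,0) = 127.2990; S(1,1) = 101.1433
  k=2: S(2,0) = 142.8133; S(2,1) = 113.4700; S(2,2) = 90.1557
  k=3: S(3,0) = 160.2185; S(3,1) = 127.2990; S(3,2) = 101.1433; S(3,3) = 80.3618
  k=4: S(4,0) = 179.7449; S(4,1) = 142.8133; S(4,2) = 113.4700; S(4,3) = 90.1557; S(4,4) = 71.6318
Terminal payoffs V(N, i) = max(S_T - K, 0):
  V(4,0) = 59.914875; V(4,1) = 22.983343; V(4,2) = 0.000000; V(4,3) = 0.000000; V(4,4) = 0.000000
Backward induction: V(k, i) = exp(-r*dt) * [p * V(k+1, i) + (1-p) * V(k+1, i+1)]; then take max(V_cont, immediate exercise) for American.
  V(3,0) = exp(-r*dt) * [p*59.914875 + (1-p)*22.983343] = 41.313589; exercise = 40.388496; V(3,0) = max -> 41.313589
  V(3,1) = exp(-r*dt) * [p*22.983343 + (1-p)*0.000000] = 11.517755; exercise = 7.468979; V(3,1) = max -> 11.517755
  V(3,2) = exp(-r*dt) * [p*0.000000 + (1-p)*0.000000] = 0.000000; exercise = 0.000000; V(3,2) = max -> 0.000000
  V(3,3) = exp(-r*dt) * [p*0.000000 + (1-p)*0.000000] = 0.000000; exercise = 0.000000; V(3,3) = max -> 0.000000
  V(2,0) = exp(-r*dt) * [p*41.313589 + (1-p)*11.517755] = 26.360569; exercise = 22.983343; V(2,0) = max -> 26.360569
  V(2,1) = exp(-r*dt) * [p*11.517755 + (1-p)*0.000000] = 5.771949; exercise = 0.000000; V(2,1) = max -> 5.771949
  V(2,2) = exp(-r*dt) * [p*0.000000 + (1-p)*0.000000] = 0.000000; exercise = 0.000000; V(2,2) = max -> 0.000000
  V(1,0) = exp(-r*dt) * [p*26.360569 + (1-p)*5.771949] = 16.045065; exercise = 7.468979; V(1,0) = max -> 16.045065
  V(1,1) = exp(-r*dt) * [p*5.771949 + (1-p)*0.000000] = 2.892525; exercise = 0.000000; V(1,1) = max -> 2.892525
  V(0,0) = exp(-r*dt) * [p*16.045065 + (1-p)*2.892525] = 9.461391; exercise = 0.000000; V(0,0) = max -> 9.461391

Answer: Price = V(0,0) = 9.4614


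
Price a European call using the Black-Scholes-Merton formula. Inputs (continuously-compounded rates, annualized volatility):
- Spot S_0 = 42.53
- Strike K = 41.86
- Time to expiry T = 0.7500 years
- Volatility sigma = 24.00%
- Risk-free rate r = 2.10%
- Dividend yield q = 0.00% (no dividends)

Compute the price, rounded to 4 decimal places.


Answer: Price = 4.1674

Derivation:
d1 = (ln(S/K) + (r - q + 0.5*sigma^2) * T) / (sigma * sqrt(T)) = 0.25609811
d2 = d1 - sigma * sqrt(T) = 0.04825201
exp(-rT) = 0.98437338; exp(-qT) = 1.00000000
C = S_0 * exp(-qT) * N(d1) - K * exp(-rT) * N(d2)
N(d1) = 0.60106246; N(d2) = 0.51924230
C = 42.5300 * 1.00000000 * 0.60106246 - 41.8600 * 0.98437338 * 0.51924230 = 4.1674


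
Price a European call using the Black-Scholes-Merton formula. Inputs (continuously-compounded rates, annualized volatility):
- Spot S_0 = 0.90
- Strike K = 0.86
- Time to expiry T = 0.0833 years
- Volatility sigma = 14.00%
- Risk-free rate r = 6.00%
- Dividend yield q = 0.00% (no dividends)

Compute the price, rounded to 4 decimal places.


Answer: Price = 0.0461

Derivation:
d1 = (ln(S/K) + (r - q + 0.5*sigma^2) * T) / (sigma * sqrt(T)) = 1.26902346
d2 = d1 - sigma * sqrt(T) = 1.22861702
exp(-rT) = 0.99501447; exp(-qT) = 1.00000000
C = S_0 * exp(-qT) * N(d1) - K * exp(-rT) * N(d2)
N(d1) = 0.89778365; N(d2) = 0.89039229
C = 0.9000 * 1.00000000 * 0.89778365 - 0.8600 * 0.99501447 * 0.89039229 = 0.0461


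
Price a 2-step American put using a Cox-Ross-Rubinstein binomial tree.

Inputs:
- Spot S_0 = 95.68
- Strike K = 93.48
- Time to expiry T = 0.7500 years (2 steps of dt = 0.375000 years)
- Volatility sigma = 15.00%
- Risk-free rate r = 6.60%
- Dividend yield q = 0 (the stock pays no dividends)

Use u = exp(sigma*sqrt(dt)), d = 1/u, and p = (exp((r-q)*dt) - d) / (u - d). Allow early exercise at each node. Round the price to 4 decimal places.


dt = T/N = 0.375000
u = exp(sigma*sqrt(dt)) = 1.096207; d = 1/u = 0.912237
p = (exp((r-q)*dt) - d) / (u - d) = 0.613263
Discount per step: exp(-r*dt) = 0.975554
Stock lattice S(k, i) with i counting down-moves:
  k=0: S(0,0) = 95.6800
  k=1: S(1,0) = 104.8851; S(1,1) = 87.2828
  k=2: S(2,0) = 114.9757; S(2,1) = 95.6800; S(2,2) = 79.6226
Terminal payoffs V(N, i) = max(K - S_T, 0):
  V(2,0) = 0.000000; V(2,1) = 0.000000; V(2,2) = 13.857433
Backward induction: V(k, i) = exp(-r*dt) * [p * V(k+1, i) + (1-p) * V(k+1, i+1)]; then take max(V_cont, immediate exercise) for American.
  V(1,0) = exp(-r*dt) * [p*0.000000 + (1-p)*0.000000] = 0.000000; exercise = 0.000000; V(1,0) = max -> 0.000000
  V(1,1) = exp(-r*dt) * [p*0.000000 + (1-p)*13.857433] = 5.228163; exercise = 6.197200; V(1,1) = max -> 6.197200
  V(0,0) = exp(-r*dt) * [p*0.000000 + (1-p)*6.197200] = 2.338093; exercise = 0.000000; V(0,0) = max -> 2.338093

Answer: Price = V(0,0) = 2.3381


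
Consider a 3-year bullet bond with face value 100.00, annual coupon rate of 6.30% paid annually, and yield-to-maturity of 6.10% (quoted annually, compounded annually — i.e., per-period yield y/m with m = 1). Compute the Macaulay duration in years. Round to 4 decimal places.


Coupon per period c = face * coupon_rate / m = 6.300000
Periods per year m = 1; per-period yield y/m = 0.061000
Number of cashflows N = 3
Cashflows (t years, CF_t, discount factor 1/(1+y/m)^(m*t), PV):
  t = 1.0000: CF_t = 6.300000, DF = 0.942507, PV = 5.937795
  t = 2.0000: CF_t = 6.300000, DF = 0.888320, PV = 5.596413
  t = 3.0000: CF_t = 106.300000, DF = 0.837247, PV = 88.999407
Price P = sum_t PV_t = 100.533615
Macaulay numerator sum_t t * PV_t:
  t * PV_t at t = 1.0000: 5.937795
  t * PV_t at t = 2.0000: 11.192827
  t * PV_t at t = 3.0000: 266.998221
Macaulay duration D = (sum_t t * PV_t) / P = 284.128842 / 100.533615 = 2.826207

Answer: Macaulay duration = 2.8262 years


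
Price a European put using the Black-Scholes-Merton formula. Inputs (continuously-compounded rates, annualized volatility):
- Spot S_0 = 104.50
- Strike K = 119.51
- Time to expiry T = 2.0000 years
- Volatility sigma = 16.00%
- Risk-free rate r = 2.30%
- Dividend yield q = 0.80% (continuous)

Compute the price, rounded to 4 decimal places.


d1 = (ln(S/K) + (r - q + 0.5*sigma^2) * T) / (sigma * sqrt(T)) = -0.34742356
d2 = d1 - sigma * sqrt(T) = -0.57369773
exp(-rT) = 0.95504196; exp(-qT) = 0.98412732
P = K * exp(-rT) * N(-d2) - S_0 * exp(-qT) * N(-d1)
N(-d1) = 0.63586343; N(-d2) = 0.71691382
P = 119.5100 * 0.95504196 * 0.71691382 - 104.5000 * 0.98412732 * 0.63586343 = 16.4334

Answer: Price = 16.4334


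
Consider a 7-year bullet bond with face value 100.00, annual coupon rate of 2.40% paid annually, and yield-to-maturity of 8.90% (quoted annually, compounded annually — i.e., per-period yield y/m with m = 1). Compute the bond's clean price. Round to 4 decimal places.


Coupon per period c = face * coupon_rate / m = 2.400000
Periods per year m = 1; per-period yield y/m = 0.089000
Number of cashflows N = 7
Cashflows (t years, CF_t, discount factor 1/(1+y/m)^(m*t), PV):
  t = 1.0000: CF_t = 2.400000, DF = 0.918274, PV = 2.203857
  t = 2.0000: CF_t = 2.400000, DF = 0.843226, PV = 2.023744
  t = 3.0000: CF_t = 2.400000, DF = 0.774313, PV = 1.858350
  t = 4.0000: CF_t = 2.400000, DF = 0.711031, PV = 1.706474
  t = 5.0000: CF_t = 2.400000, DF = 0.652921, PV = 1.567010
  t = 6.0000: CF_t = 2.400000, DF = 0.599560, PV = 1.438944
  t = 7.0000: CF_t = 102.400000, DF = 0.550560, PV = 56.377368
Price P = sum_t PV_t = 67.175748

Answer: Price = 67.1757


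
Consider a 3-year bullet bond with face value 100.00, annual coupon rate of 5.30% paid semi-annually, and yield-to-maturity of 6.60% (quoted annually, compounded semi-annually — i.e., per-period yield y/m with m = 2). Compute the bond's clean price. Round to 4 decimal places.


Answer: Price = 96.5136

Derivation:
Coupon per period c = face * coupon_rate / m = 2.650000
Periods per year m = 2; per-period yield y/m = 0.033000
Number of cashflows N = 6
Cashflows (t years, CF_t, discount factor 1/(1+y/m)^(m*t), PV):
  t = 0.5000: CF_t = 2.650000, DF = 0.968054, PV = 2.565344
  t = 1.0000: CF_t = 2.650000, DF = 0.937129, PV = 2.483392
  t = 1.5000: CF_t = 2.650000, DF = 0.907192, PV = 2.404058
  t = 2.0000: CF_t = 2.650000, DF = 0.878211, PV = 2.327258
  t = 2.5000: CF_t = 2.650000, DF = 0.850156, PV = 2.252912
  t = 3.0000: CF_t = 102.650000, DF = 0.822997, PV = 84.480607
Price P = sum_t PV_t = 96.513571


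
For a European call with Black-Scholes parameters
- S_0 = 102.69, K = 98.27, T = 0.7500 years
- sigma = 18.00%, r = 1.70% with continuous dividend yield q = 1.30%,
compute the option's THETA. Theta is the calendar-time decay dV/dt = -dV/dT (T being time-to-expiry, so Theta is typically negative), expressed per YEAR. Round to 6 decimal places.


Answer: Theta = -4.037502

Derivation:
d1 = 0.3794214387; d2 = 0.2235368660
phi(d1) = 0.3712354256; exp(-qT) = 0.9902973771; exp(-rT) = 0.9873309369
Theta = -S*exp(-qT)*phi(d1)*sigma/(2*sqrt(T)) - r*K*exp(-rT)*N(d2) + q*S*exp(-qT)*N(d1)
N(d1) = 0.6478125336; N(d2) = 0.5884411530; sqrt(T) = 0.8660254038
Term 1 = -102.6900 * 0.9902973771 * 0.3712354256 * 0.1800 / (2 * 0.8660254038) = -3.9233321125
Term 2 = -0.0170 * 98.2700 * 0.9873309369 * 0.5884411530 = -0.9705896605
Term 3 = 0.0130 * 102.6900 * 0.9902973771 * 0.6478125336 = 0.8564193698
Theta = -3.9233321125 + (-0.9705896605) + (0.8564193698) = -4.037502


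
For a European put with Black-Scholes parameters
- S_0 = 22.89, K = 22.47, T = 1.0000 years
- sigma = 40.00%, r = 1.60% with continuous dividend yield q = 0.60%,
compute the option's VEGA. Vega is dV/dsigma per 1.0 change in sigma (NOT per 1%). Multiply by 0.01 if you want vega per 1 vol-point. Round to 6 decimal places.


Answer: Vega = 8.749184

Derivation:
d1 = 0.2712976194; d2 = -0.1287023806
phi(d1) = 0.3845275918; exp(-qT) = 0.9940179641; exp(-rT) = 0.9841273201
Vega = S * exp(-qT) * phi(d1) * sqrt(T) = 22.8900 * 0.9940179641 * 0.3845275918 * 1.0000000000 = 8.749184


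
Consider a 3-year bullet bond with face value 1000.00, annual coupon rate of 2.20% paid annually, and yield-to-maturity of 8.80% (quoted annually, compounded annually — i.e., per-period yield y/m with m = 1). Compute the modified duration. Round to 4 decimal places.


Answer: Modified duration = 2.6922

Derivation:
Coupon per period c = face * coupon_rate / m = 22.000000
Periods per year m = 1; per-period yield y/m = 0.088000
Number of cashflows N = 3
Cashflows (t years, CF_t, discount factor 1/(1+y/m)^(m*t), PV):
  t = 1.0000: CF_t = 22.000000, DF = 0.919118, PV = 20.220588
  t = 2.0000: CF_t = 22.000000, DF = 0.844777, PV = 18.585099
  t = 3.0000: CF_t = 1022.000000, DF = 0.776450, PV = 793.531570
Price P = sum_t PV_t = 832.337258
First compute Macaulay numerator sum_t t * PV_t:
  t * PV_t at t = 1.0000: 20.220588
  t * PV_t at t = 2.0000: 37.170199
  t * PV_t at t = 3.0000: 2380.594711
Macaulay duration D = 2437.985498 / 832.337258 = 2.929084
Modified duration = D / (1 + y/m) = 2.929084 / (1 + 0.088000) = 2.692173


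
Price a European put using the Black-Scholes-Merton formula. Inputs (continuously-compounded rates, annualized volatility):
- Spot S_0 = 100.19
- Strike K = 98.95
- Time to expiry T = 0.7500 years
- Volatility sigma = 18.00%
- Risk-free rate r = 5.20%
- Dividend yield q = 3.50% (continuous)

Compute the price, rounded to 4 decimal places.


d1 = (ln(S/K) + (r - q + 0.5*sigma^2) * T) / (sigma * sqrt(T)) = 0.23962417
d2 = d1 - sigma * sqrt(T) = 0.08373960
exp(-rT) = 0.96175071; exp(-qT) = 0.97409154
P = K * exp(-rT) * N(-d2) - S_0 * exp(-qT) * N(-d1)
N(-d1) = 0.40531081; N(-d2) = 0.46663174
P = 98.9500 * 0.96175071 * 0.46663174 - 100.1900 * 0.97409154 * 0.40531081 = 4.8511

Answer: Price = 4.8511


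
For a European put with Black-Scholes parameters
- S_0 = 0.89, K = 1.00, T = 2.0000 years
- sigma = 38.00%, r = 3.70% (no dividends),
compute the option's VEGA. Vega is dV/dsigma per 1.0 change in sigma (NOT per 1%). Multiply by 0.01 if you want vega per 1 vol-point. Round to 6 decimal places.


d1 = 0.1895533403; d2 = -0.3478478134
phi(d1) = 0.3918391843; exp(-qT) = 1.0000000000; exp(-rT) = 0.9286716938
Vega = S * exp(-qT) * phi(d1) * sqrt(T) = 0.8900 * 1.0000000000 * 0.3918391843 * 1.4142135624 = 0.493188

Answer: Vega = 0.493188


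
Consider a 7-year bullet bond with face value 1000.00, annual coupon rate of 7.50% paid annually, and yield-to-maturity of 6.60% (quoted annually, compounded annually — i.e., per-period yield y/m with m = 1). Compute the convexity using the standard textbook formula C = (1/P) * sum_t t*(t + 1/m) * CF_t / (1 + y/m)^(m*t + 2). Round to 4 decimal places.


Coupon per period c = face * coupon_rate / m = 75.000000
Periods per year m = 1; per-period yield y/m = 0.066000
Number of cashflows N = 7
Cashflows (t years, CF_t, discount factor 1/(1+y/m)^(m*t), PV):
  t = 1.0000: CF_t = 75.000000, DF = 0.938086, PV = 70.356473
  t = 2.0000: CF_t = 75.000000, DF = 0.880006, PV = 66.000444
  t = 3.0000: CF_t = 75.000000, DF = 0.825521, PV = 61.914112
  t = 4.0000: CF_t = 75.000000, DF = 0.774410, PV = 58.080781
  t = 5.0000: CF_t = 75.000000, DF = 0.726464, PV = 54.484785
  t = 6.0000: CF_t = 75.000000, DF = 0.681486, PV = 51.111430
  t = 7.0000: CF_t = 1075.000000, DF = 0.639292, PV = 687.239371
Price P = sum_t PV_t = 1049.187395
Convexity numerator sum_t t*(t + 1/m) * CF_t / (1+y/m)^(m*t + 2):
  t = 1.0000: term = 123.828224
  t = 2.0000: term = 348.484684
  t = 3.0000: term = 653.817418
  t = 4.0000: term = 1022.228608
  t = 5.0000: term = 1438.407985
  t = 6.0000: term = 1889.091162
  t = 7.0000: term = 33867.383772
Convexity = (1/P) * sum = 39343.241853 / 1049.187395 = 37.498775

Answer: Convexity = 37.4988


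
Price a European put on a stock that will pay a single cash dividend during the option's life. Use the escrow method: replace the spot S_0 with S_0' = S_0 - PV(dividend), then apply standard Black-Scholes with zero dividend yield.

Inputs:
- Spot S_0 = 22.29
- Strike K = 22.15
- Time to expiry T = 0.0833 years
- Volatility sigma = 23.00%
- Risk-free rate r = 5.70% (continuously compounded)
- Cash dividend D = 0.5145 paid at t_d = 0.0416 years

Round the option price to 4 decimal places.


Answer: Price = 0.7242

Derivation:
PV(D) = D * exp(-r * t_d) = 0.5145 * 0.99763161 = 0.51328146
S_0' = S_0 - PV(D) = 22.2900 - 0.51328146 = 21.77671854
d1 = (ln(S_0'/K) + (r + sigma^2/2)*T) / (sigma*sqrt(T)) = -0.15131616
d2 = d1 - sigma*sqrt(T) = -0.21769816
exp(-rT) = 0.99526315
N(-d1) = 0.56013684; N(-d2) = 0.58616785
P = K * exp(-rT) * N(-d2) - S_0' * N(-d1) = 22.1500 * 0.99526315 * 0.58616785 - 21.77671854 * 0.56013684 = 0.7242


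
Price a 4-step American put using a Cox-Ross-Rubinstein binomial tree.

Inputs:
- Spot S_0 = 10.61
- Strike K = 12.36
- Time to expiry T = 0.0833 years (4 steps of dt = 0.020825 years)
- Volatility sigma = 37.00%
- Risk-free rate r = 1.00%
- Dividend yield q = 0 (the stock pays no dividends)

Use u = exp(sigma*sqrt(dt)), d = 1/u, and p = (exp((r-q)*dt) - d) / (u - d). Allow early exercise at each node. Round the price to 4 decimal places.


dt = T/N = 0.020825
u = exp(sigma*sqrt(dt)) = 1.054845; d = 1/u = 0.948006
p = (exp((r-q)*dt) - d) / (u - d) = 0.488604
Discount per step: exp(-r*dt) = 0.999792
Stock lattice S(k, i) with i counting down-moves:
  k=0: S(0,0) = 10.6100
  k=1: S(1,0) = 11.1919; S(1,1) = 10.0583
  k=2: S(2,0) = 11.8057; S(2,1) = 10.6100; S(2,2) = 9.5354
  k=3: S(3,0) = 12.4532; S(3,1) = 11.1919; S(3,2) = 10.0583; S(3,3) = 9.0396
  k=4: S(4,0) = 13.1362; S(4,1) = 11.8057; S(4,2) = 10.6100; S(4,3) = 9.5354; S(4,4) = 8.5696
Terminal payoffs V(N, i) = max(K - S_T, 0):
  V(4,0) = 0.000000; V(4,1) = 0.554265; V(4,2) = 1.750000; V(4,3) = 2.824625; V(4,4) = 3.790408
Backward induction: V(k, i) = exp(-r*dt) * [p * V(k+1, i) + (1-p) * V(k+1, i+1)]; then take max(V_cont, immediate exercise) for American.
  V(3,0) = exp(-r*dt) * [p*0.000000 + (1-p)*0.554265] = 0.283390; exercise = 0.000000; V(3,0) = max -> 0.283390
  V(3,1) = exp(-r*dt) * [p*0.554265 + (1-p)*1.750000] = 1.165517; exercise = 1.168090; V(3,1) = max -> 1.168090
  V(3,2) = exp(-r*dt) * [p*1.750000 + (1-p)*2.824625] = 2.299080; exercise = 2.301654; V(3,2) = max -> 2.301654
  V(3,3) = exp(-r*dt) * [p*2.824625 + (1-p)*3.790408] = 3.317832; exercise = 3.320406; V(3,3) = max -> 3.320406
  V(2,0) = exp(-r*dt) * [p*0.283390 + (1-p)*1.168090] = 0.735669; exercise = 0.554265; V(2,0) = max -> 0.735669
  V(2,1) = exp(-r*dt) * [p*1.168090 + (1-p)*2.301654] = 1.747426; exercise = 1.750000; V(2,1) = max -> 1.750000
  V(2,2) = exp(-r*dt) * [p*2.301654 + (1-p)*3.320406] = 2.822052; exercise = 2.824625; V(2,2) = max -> 2.824625
  V(1,0) = exp(-r*dt) * [p*0.735669 + (1-p)*1.750000] = 1.254133; exercise = 1.168090; V(1,0) = max -> 1.254133
  V(1,1) = exp(-r*dt) * [p*1.750000 + (1-p)*2.824625] = 2.299080; exercise = 2.301654; V(1,1) = max -> 2.301654
  V(0,0) = exp(-r*dt) * [p*1.254133 + (1-p)*2.301654] = 1.789458; exercise = 1.750000; V(0,0) = max -> 1.789458

Answer: Price = V(0,0) = 1.7895


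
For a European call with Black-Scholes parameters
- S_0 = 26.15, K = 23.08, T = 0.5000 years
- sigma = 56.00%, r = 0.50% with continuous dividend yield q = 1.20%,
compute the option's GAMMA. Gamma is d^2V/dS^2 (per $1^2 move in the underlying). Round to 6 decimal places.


Answer: Gamma = 0.033720

Derivation:
d1 = 0.5045276303; d2 = 0.1085478329
phi(d1) = 0.3512656170; exp(-qT) = 0.9940179641; exp(-rT) = 0.9975031224
Gamma = exp(-qT) * phi(d1) / (S * sigma * sqrt(T)) = 0.9940179641 * 0.3512656170 / (26.1500 * 0.5600 * 0.7071067812) = 0.033720


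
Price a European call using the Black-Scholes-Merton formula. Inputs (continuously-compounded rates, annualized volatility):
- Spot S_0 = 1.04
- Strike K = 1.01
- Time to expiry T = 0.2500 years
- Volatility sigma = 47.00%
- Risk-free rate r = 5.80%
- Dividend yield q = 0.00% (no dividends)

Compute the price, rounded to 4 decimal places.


d1 = (ln(S/K) + (r - q + 0.5*sigma^2) * T) / (sigma * sqrt(T)) = 0.30375695
d2 = d1 - sigma * sqrt(T) = 0.06875695
exp(-rT) = 0.98560462; exp(-qT) = 1.00000000
C = S_0 * exp(-qT) * N(d1) - K * exp(-rT) * N(d2)
N(d1) = 0.61934347; N(d2) = 0.52740846
C = 1.0400 * 1.00000000 * 0.61934347 - 1.0100 * 0.98560462 * 0.52740846 = 0.1191

Answer: Price = 0.1191


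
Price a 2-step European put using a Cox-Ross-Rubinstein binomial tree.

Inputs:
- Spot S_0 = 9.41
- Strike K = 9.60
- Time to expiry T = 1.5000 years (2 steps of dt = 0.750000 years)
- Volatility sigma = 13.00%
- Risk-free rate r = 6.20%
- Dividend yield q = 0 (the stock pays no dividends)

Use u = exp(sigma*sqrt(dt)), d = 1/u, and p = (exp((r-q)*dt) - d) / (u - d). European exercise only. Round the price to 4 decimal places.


dt = T/N = 0.750000
u = exp(sigma*sqrt(dt)) = 1.119165; d = 1/u = 0.893523
p = (exp((r-q)*dt) - d) / (u - d) = 0.682828
Discount per step: exp(-r*dt) = 0.954565
Stock lattice S(k, i) with i counting down-moves:
  k=0: S(0,0) = 9.4100
  k=1: S(1,0) = 10.5313; S(1,1) = 8.4081
  k=2: S(2,0) = 11.7863; S(2,1) = 9.4100; S(2,2) = 7.5128
Terminal payoffs V(N, i) = max(K - S_T, 0):
  V(2,0) = 0.000000; V(2,1) = 0.190000; V(2,2) = 2.087214
Backward induction: V(k, i) = exp(-r*dt) * [p * V(k+1, i) + (1-p) * V(k+1, i+1)].
  V(1,0) = exp(-r*dt) * [p*0.000000 + (1-p)*0.190000] = 0.057525
  V(1,1) = exp(-r*dt) * [p*0.190000 + (1-p)*2.087214] = 0.755769
  V(0,0) = exp(-r*dt) * [p*0.057525 + (1-p)*0.755769] = 0.266312

Answer: Price = V(0,0) = 0.2663


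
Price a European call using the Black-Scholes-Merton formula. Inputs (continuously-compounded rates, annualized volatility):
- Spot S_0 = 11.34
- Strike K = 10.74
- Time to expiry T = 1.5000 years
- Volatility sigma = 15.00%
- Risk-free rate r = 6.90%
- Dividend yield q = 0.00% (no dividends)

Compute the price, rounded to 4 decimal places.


d1 = (ln(S/K) + (r - q + 0.5*sigma^2) * T) / (sigma * sqrt(T)) = 0.95114345
d2 = d1 - sigma * sqrt(T) = 0.76743172
exp(-rT) = 0.90167602; exp(-qT) = 1.00000000
C = S_0 * exp(-qT) * N(d1) - K * exp(-rT) * N(d2)
N(d1) = 0.82923422; N(d2) = 0.77858756
C = 11.3400 * 1.00000000 * 0.82923422 - 10.7400 * 0.90167602 * 0.77858756 = 1.8637

Answer: Price = 1.8637


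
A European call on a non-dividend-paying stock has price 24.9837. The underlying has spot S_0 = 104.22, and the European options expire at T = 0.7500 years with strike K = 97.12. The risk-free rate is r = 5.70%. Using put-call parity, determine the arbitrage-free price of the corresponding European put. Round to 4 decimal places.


Put-call parity: C - P = S_0 * exp(-qT) - K * exp(-rT).
S_0 * exp(-qT) = 104.2200 * 1.00000000 = 104.22000000
K * exp(-rT) = 97.1200 * 0.95815090 = 93.05561520
P = C - S*exp(-qT) + K*exp(-rT)
P = 24.9837 - 104.22000000 + 93.05561520 = 13.8193

Answer: Put price = 13.8193


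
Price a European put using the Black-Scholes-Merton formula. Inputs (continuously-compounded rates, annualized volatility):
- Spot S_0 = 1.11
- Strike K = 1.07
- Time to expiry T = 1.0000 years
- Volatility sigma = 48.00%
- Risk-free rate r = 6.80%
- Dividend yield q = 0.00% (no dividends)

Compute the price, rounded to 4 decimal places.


Answer: Price = 0.1495

Derivation:
d1 = (ln(S/K) + (r - q + 0.5*sigma^2) * T) / (sigma * sqrt(T)) = 0.45812785
d2 = d1 - sigma * sqrt(T) = -0.02187215
exp(-rT) = 0.93426047; exp(-qT) = 1.00000000
P = K * exp(-rT) * N(-d2) - S_0 * exp(-qT) * N(-d1)
N(-d1) = 0.32343030; N(-d2) = 0.50872503
P = 1.0700 * 0.93426047 * 0.50872503 - 1.1100 * 1.00000000 * 0.32343030 = 0.1495


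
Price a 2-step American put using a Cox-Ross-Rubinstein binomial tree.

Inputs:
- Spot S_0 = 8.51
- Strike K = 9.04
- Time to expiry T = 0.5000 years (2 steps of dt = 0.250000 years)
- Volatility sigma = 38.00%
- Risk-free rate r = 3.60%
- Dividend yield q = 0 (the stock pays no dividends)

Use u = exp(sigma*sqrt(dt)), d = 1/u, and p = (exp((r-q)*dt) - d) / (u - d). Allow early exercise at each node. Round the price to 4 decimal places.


Answer: Price = V(0,0) = 1.1692

Derivation:
dt = T/N = 0.250000
u = exp(sigma*sqrt(dt)) = 1.209250; d = 1/u = 0.826959
p = (exp((r-q)*dt) - d) / (u - d) = 0.476291
Discount per step: exp(-r*dt) = 0.991040
Stock lattice S(k, i) with i counting down-moves:
  k=0: S(0,0) = 8.5100
  k=1: S(1,0) = 10.2907; S(1,1) = 7.0374
  k=2: S(2,0) = 12.4440; S(2,1) = 8.5100; S(2,2) = 5.8197
Terminal payoffs V(N, i) = max(K - S_T, 0):
  V(2,0) = 0.000000; V(2,1) = 0.530000; V(2,2) = 3.220339
Backward induction: V(k, i) = exp(-r*dt) * [p * V(k+1, i) + (1-p) * V(k+1, i+1)]; then take max(V_cont, immediate exercise) for American.
  V(1,0) = exp(-r*dt) * [p*0.000000 + (1-p)*0.530000] = 0.275079; exercise = 0.000000; V(1,0) = max -> 0.275079
  V(1,1) = exp(-r*dt) * [p*0.530000 + (1-p)*3.220339] = 1.921583; exercise = 2.002578; V(1,1) = max -> 2.002578
  V(0,0) = exp(-r*dt) * [p*0.275079 + (1-p)*2.002578] = 1.169215; exercise = 0.530000; V(0,0) = max -> 1.169215


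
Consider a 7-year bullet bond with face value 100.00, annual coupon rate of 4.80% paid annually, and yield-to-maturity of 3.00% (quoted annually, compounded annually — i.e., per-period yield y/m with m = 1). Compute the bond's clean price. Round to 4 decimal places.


Answer: Price = 111.2145

Derivation:
Coupon per period c = face * coupon_rate / m = 4.800000
Periods per year m = 1; per-period yield y/m = 0.030000
Number of cashflows N = 7
Cashflows (t years, CF_t, discount factor 1/(1+y/m)^(m*t), PV):
  t = 1.0000: CF_t = 4.800000, DF = 0.970874, PV = 4.660194
  t = 2.0000: CF_t = 4.800000, DF = 0.942596, PV = 4.524460
  t = 3.0000: CF_t = 4.800000, DF = 0.915142, PV = 4.392680
  t = 4.0000: CF_t = 4.800000, DF = 0.888487, PV = 4.264738
  t = 5.0000: CF_t = 4.800000, DF = 0.862609, PV = 4.140522
  t = 6.0000: CF_t = 4.800000, DF = 0.837484, PV = 4.019924
  t = 7.0000: CF_t = 104.800000, DF = 0.813092, PV = 85.211990
Price P = sum_t PV_t = 111.214509


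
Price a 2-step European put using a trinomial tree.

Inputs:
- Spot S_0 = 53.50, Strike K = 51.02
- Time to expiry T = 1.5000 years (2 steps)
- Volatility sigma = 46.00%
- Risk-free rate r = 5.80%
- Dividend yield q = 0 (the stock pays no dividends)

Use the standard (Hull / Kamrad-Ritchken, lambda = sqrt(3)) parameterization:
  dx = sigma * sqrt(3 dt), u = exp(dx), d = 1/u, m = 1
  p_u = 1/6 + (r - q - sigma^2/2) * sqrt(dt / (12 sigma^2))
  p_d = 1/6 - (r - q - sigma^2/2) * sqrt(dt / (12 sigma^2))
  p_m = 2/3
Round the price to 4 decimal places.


dt = T/N = 0.750000; dx = sigma*sqrt(3*dt) = 0.690000
u = exp(dx) = 1.993716; d = 1/u = 0.501576
p_u = 0.140688, p_m = 0.666667, p_d = 0.192645
Discount per step: exp(-r*dt) = 0.957433
Stock lattice S(k, j) with j the centered position index:
  k=0: S(0,+0) = 53.5000
  k=1: S(1,-1) = 26.8343; S(1,+0) = 53.5000; S(1,+1) = 106.6638
  k=2: S(2,-2) = 13.4595; S(2,-1) = 26.8343; S(2,+0) = 53.5000; S(2,+1) = 106.6638; S(2,+2) = 212.6572
Terminal payoffs V(N, j) = max(K - S_T, 0):
  V(2,-2) = 37.560547; V(2,-1) = 24.185680; V(2,+0) = 0.000000; V(2,+1) = 0.000000; V(2,+2) = 0.000000
Backward induction: V(k, j) = exp(-r*dt) * [p_u * V(k+1, j+1) + p_m * V(k+1, j) + p_d * V(k+1, j-1)]
  V(1,-1) = exp(-r*dt) * [p_u*0.000000 + p_m*24.185680 + p_d*37.560547] = 22.365276
  V(1,+0) = exp(-r*dt) * [p_u*0.000000 + p_m*0.000000 + p_d*24.185680] = 4.460916
  V(1,+1) = exp(-r*dt) * [p_u*0.000000 + p_m*0.000000 + p_d*0.000000] = 0.000000
  V(0,+0) = exp(-r*dt) * [p_u*0.000000 + p_m*4.460916 + p_d*22.365276] = 6.972504

Answer: Price = V(0,0) = 6.9725
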